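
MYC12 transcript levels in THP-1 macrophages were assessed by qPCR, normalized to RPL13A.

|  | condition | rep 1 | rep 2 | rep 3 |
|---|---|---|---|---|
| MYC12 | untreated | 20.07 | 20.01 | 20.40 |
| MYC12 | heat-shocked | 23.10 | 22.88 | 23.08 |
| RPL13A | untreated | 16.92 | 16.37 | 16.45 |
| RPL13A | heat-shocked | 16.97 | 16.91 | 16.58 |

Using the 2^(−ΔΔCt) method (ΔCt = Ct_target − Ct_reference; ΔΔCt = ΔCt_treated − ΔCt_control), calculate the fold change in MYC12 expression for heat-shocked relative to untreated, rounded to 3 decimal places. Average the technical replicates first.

0.163

Mean Ct: MYC12 untreated 20.160; MYC12 heat-shocked 23.020; RPL13A untreated 16.580; RPL13A heat-shocked 16.820
ΔCt(untreated) = 20.160 − 16.580 = 3.580
ΔCt(heat-shocked) = 23.020 − 16.820 = 6.200
ΔΔCt = 6.200 − 3.580 = 2.620
Fold change = 2^(−2.620) = 0.1627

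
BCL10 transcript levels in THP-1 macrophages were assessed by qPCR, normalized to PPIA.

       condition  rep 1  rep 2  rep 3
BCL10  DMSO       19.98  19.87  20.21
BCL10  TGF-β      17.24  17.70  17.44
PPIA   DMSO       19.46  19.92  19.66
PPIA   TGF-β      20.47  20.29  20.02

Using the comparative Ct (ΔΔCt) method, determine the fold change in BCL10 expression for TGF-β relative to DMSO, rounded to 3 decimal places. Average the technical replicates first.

Mean Ct: BCL10 DMSO 20.020; BCL10 TGF-β 17.460; PPIA DMSO 19.680; PPIA TGF-β 20.260
ΔCt(DMSO) = 20.020 − 19.680 = 0.340
ΔCt(TGF-β) = 17.460 − 20.260 = -2.800
ΔΔCt = -2.800 − 0.340 = -3.140
Fold change = 2^(−(-3.140)) = 2^3.140 = 8.8152

8.815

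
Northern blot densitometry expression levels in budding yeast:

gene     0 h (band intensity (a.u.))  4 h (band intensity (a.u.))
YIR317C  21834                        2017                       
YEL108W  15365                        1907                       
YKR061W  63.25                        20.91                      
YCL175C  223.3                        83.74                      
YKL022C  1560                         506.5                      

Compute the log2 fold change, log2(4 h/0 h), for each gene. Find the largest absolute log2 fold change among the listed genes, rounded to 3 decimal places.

3.436

log2(2017/21834) = -3.436  (YIR317C)
log2(1907/15365) = -3.010  (YEL108W)
log2(20.91/63.25) = -1.597  (YKR061W)
log2(83.74/223.3) = -1.415  (YCL175C)
log2(506.5/1560) = -1.623  (YKL022C)
The largest magnitude belongs to YIR317C.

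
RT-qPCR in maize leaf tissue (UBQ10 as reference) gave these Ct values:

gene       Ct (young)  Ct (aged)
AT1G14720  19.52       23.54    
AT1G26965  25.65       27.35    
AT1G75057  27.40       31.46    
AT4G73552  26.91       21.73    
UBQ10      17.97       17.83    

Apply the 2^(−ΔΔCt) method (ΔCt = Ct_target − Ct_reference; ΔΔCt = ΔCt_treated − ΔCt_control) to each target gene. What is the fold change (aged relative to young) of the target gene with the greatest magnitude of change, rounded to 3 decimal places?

AT1G14720: ΔΔCt = (23.54−17.83) − (19.52−17.97) = 5.71 − 1.55 = 4.16; fold change = 2^-4.16 = 0.056
AT1G26965: ΔΔCt = (27.35−17.83) − (25.65−17.97) = 9.52 − 7.68 = 1.84; fold change = 2^-1.84 = 0.279
AT1G75057: ΔΔCt = (31.46−17.83) − (27.40−17.97) = 13.63 − 9.43 = 4.20; fold change = 2^-4.20 = 0.054
AT4G73552: ΔΔCt = (21.73−17.83) − (26.91−17.97) = 3.90 − 8.94 = -5.04; fold change = 2^5.04 = 32.900
AT4G73552 has the largest |ΔΔCt| = 5.04.

32.900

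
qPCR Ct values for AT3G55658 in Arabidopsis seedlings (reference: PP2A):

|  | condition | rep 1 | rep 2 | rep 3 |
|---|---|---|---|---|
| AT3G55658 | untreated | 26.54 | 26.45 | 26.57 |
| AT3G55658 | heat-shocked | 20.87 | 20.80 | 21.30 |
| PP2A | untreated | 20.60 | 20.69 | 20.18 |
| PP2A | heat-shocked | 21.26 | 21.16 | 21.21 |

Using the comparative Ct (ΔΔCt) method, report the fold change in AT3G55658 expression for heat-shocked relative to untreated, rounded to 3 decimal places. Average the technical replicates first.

Mean Ct: AT3G55658 untreated 26.520; AT3G55658 heat-shocked 20.990; PP2A untreated 20.490; PP2A heat-shocked 21.210
ΔCt(untreated) = 26.520 − 20.490 = 6.030
ΔCt(heat-shocked) = 20.990 − 21.210 = -0.220
ΔΔCt = -0.220 − 6.030 = -6.250
Fold change = 2^(−(-6.250)) = 2^6.250 = 76.1093

76.109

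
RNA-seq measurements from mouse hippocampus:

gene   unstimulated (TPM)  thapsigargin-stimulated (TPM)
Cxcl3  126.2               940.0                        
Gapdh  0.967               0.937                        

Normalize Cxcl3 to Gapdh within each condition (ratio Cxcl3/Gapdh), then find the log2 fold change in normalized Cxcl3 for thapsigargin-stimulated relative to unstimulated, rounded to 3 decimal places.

Cxcl3/Gapdh (unstimulated) = 126.2 / 0.967 = 130.51
Cxcl3/Gapdh (thapsigargin-stimulated) = 940.0 / 0.937 = 1003.2
Fold change = 1003.2 / 130.51 = 7.6870
log2(7.6870) = 2.9424

2.942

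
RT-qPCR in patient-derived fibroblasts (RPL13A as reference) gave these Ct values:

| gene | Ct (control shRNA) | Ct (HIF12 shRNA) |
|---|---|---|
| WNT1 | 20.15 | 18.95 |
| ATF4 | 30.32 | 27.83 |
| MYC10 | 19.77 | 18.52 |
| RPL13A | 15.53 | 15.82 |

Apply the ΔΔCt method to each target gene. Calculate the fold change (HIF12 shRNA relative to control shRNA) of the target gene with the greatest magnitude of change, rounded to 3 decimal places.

6.869

WNT1: ΔΔCt = (18.95−15.82) − (20.15−15.53) = 3.13 − 4.62 = -1.49; fold change = 2^1.49 = 2.809
ATF4: ΔΔCt = (27.83−15.82) − (30.32−15.53) = 12.01 − 14.79 = -2.78; fold change = 2^2.78 = 6.869
MYC10: ΔΔCt = (18.52−15.82) − (19.77−15.53) = 2.70 − 4.24 = -1.54; fold change = 2^1.54 = 2.908
ATF4 has the largest |ΔΔCt| = 2.78.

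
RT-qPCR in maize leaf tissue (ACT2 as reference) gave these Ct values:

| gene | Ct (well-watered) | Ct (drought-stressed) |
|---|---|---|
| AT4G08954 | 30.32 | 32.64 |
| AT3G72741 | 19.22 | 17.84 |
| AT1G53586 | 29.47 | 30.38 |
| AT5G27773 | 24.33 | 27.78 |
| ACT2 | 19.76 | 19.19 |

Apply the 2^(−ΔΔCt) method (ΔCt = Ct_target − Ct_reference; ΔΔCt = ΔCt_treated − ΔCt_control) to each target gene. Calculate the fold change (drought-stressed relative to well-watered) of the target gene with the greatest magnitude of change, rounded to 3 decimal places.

AT4G08954: ΔΔCt = (32.64−19.19) − (30.32−19.76) = 13.45 − 10.56 = 2.89; fold change = 2^-2.89 = 0.135
AT3G72741: ΔΔCt = (17.84−19.19) − (19.22−19.76) = -1.35 − (-0.54) = -0.81; fold change = 2^0.81 = 1.753
AT1G53586: ΔΔCt = (30.38−19.19) − (29.47−19.76) = 11.19 − 9.71 = 1.48; fold change = 2^-1.48 = 0.358
AT5G27773: ΔΔCt = (27.78−19.19) − (24.33−19.76) = 8.59 − 4.57 = 4.02; fold change = 2^-4.02 = 0.062
AT5G27773 has the largest |ΔΔCt| = 4.02.

0.062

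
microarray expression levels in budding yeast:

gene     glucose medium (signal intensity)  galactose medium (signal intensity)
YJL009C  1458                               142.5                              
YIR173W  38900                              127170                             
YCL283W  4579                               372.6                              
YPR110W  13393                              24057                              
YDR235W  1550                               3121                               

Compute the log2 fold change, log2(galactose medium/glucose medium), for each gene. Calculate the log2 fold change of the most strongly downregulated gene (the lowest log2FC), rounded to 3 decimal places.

-3.619

log2(142.5/1458) = -3.355  (YJL009C)
log2(127170/38900) = 1.709  (YIR173W)
log2(372.6/4579) = -3.619  (YCL283W)
log2(24057/13393) = 0.845  (YPR110W)
log2(3121/1550) = 1.010  (YDR235W)
YCL283W is most strongly downregulated.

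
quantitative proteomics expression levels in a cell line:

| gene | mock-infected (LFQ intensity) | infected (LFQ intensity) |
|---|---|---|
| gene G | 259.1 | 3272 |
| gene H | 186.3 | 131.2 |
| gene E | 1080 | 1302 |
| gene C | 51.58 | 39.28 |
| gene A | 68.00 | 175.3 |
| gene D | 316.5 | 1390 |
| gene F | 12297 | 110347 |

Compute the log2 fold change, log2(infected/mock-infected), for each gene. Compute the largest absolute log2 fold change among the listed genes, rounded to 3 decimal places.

3.659

log2(3272/259.1) = 3.659  (gene G)
log2(131.2/186.3) = -0.506  (gene H)
log2(1302/1080) = 0.270  (gene E)
log2(39.28/51.58) = -0.393  (gene C)
log2(175.3/68.00) = 1.366  (gene A)
log2(1390/316.5) = 2.135  (gene D)
log2(110347/12297) = 3.166  (gene F)
The largest magnitude belongs to gene G.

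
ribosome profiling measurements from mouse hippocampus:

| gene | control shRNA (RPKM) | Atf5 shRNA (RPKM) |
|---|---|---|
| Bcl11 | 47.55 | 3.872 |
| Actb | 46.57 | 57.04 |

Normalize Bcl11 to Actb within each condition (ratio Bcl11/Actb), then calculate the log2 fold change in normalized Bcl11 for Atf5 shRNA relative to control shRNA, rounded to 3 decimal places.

-3.911

Bcl11/Actb (control shRNA) = 47.55 / 46.57 = 1.021
Bcl11/Actb (Atf5 shRNA) = 3.872 / 57.04 = 0.067882
Fold change = 0.067882 / 1.021 = 0.0665
log2(0.0665) = -3.9109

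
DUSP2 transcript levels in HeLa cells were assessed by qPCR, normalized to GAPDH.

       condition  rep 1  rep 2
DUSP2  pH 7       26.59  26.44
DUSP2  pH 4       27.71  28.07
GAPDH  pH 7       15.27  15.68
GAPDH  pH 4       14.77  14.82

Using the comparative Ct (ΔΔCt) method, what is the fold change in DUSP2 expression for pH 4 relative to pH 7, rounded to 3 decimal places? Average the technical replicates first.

0.241

Mean Ct: DUSP2 pH 7 26.515; DUSP2 pH 4 27.890; GAPDH pH 7 15.475; GAPDH pH 4 14.795
ΔCt(pH 7) = 26.515 − 15.475 = 11.040
ΔCt(pH 4) = 27.890 − 14.795 = 13.095
ΔΔCt = 13.095 − 11.040 = 2.055
Fold change = 2^(−2.055) = 0.2406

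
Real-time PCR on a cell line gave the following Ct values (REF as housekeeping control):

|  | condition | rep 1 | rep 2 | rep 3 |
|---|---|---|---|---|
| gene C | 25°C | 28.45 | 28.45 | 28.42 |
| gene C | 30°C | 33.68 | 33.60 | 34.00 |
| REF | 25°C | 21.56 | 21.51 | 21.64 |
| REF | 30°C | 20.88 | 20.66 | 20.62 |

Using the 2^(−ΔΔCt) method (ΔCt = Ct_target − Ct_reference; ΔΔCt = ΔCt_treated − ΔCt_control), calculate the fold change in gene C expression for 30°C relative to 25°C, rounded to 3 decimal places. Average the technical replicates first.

0.014

Mean Ct: gene C 25°C 28.440; gene C 30°C 33.760; REF 25°C 21.570; REF 30°C 20.720
ΔCt(25°C) = 28.440 − 21.570 = 6.870
ΔCt(30°C) = 33.760 − 20.720 = 13.040
ΔΔCt = 13.040 − 6.870 = 6.170
Fold change = 2^(−6.170) = 0.0139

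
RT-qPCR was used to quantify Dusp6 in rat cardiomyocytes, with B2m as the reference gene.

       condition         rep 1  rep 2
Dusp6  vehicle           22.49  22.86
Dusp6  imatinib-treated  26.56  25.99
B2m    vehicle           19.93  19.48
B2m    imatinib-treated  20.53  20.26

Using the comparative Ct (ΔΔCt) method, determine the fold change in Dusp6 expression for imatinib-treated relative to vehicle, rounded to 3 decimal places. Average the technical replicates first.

0.133

Mean Ct: Dusp6 vehicle 22.675; Dusp6 imatinib-treated 26.275; B2m vehicle 19.705; B2m imatinib-treated 20.395
ΔCt(vehicle) = 22.675 − 19.705 = 2.970
ΔCt(imatinib-treated) = 26.275 − 20.395 = 5.880
ΔΔCt = 5.880 − 2.970 = 2.910
Fold change = 2^(−2.910) = 0.1330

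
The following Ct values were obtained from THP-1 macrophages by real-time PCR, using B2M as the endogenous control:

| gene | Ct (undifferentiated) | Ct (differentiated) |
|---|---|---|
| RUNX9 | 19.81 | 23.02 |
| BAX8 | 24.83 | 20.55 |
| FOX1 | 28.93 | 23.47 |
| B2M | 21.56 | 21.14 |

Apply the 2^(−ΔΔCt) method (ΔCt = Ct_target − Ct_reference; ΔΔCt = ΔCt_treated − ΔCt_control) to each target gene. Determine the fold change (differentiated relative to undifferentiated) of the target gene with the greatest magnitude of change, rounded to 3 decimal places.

32.900

RUNX9: ΔΔCt = (23.02−21.14) − (19.81−21.56) = 1.88 − (-1.75) = 3.63; fold change = 2^-3.63 = 0.081
BAX8: ΔΔCt = (20.55−21.14) − (24.83−21.56) = -0.59 − 3.27 = -3.86; fold change = 2^3.86 = 14.520
FOX1: ΔΔCt = (23.47−21.14) − (28.93−21.56) = 2.33 − 7.37 = -5.04; fold change = 2^5.04 = 32.900
FOX1 has the largest |ΔΔCt| = 5.04.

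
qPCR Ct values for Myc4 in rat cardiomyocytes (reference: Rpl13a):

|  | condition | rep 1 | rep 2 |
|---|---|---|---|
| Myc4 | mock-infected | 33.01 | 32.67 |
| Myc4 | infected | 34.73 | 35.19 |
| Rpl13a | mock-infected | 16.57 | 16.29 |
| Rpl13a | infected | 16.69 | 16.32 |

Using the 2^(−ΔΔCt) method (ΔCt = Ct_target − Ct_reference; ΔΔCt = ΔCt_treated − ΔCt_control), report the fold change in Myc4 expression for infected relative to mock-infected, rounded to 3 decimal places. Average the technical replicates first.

0.242

Mean Ct: Myc4 mock-infected 32.840; Myc4 infected 34.960; Rpl13a mock-infected 16.430; Rpl13a infected 16.505
ΔCt(mock-infected) = 32.840 − 16.430 = 16.410
ΔCt(infected) = 34.960 − 16.505 = 18.455
ΔΔCt = 18.455 − 16.410 = 2.045
Fold change = 2^(−2.045) = 0.2423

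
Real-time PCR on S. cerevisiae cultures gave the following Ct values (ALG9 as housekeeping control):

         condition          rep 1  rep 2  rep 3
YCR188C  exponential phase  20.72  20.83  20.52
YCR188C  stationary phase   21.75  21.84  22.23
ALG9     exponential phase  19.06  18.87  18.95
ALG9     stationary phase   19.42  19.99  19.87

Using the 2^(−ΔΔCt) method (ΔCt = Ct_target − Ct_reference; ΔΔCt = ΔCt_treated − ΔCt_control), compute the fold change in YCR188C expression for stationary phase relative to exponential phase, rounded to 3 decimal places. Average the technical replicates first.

0.732

Mean Ct: YCR188C exponential phase 20.690; YCR188C stationary phase 21.940; ALG9 exponential phase 18.960; ALG9 stationary phase 19.760
ΔCt(exponential phase) = 20.690 − 18.960 = 1.730
ΔCt(stationary phase) = 21.940 − 19.760 = 2.180
ΔΔCt = 2.180 − 1.730 = 0.450
Fold change = 2^(−0.450) = 0.7320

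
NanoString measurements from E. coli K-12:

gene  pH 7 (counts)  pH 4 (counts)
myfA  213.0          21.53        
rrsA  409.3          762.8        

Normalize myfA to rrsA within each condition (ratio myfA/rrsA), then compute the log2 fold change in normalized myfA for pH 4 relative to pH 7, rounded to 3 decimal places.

myfA/rrsA (pH 7) = 213.0 / 409.3 = 0.5204
myfA/rrsA (pH 4) = 21.53 / 762.8 = 0.028225
Fold change = 0.028225 / 0.5204 = 0.0542
log2(0.0542) = -4.2046

-4.205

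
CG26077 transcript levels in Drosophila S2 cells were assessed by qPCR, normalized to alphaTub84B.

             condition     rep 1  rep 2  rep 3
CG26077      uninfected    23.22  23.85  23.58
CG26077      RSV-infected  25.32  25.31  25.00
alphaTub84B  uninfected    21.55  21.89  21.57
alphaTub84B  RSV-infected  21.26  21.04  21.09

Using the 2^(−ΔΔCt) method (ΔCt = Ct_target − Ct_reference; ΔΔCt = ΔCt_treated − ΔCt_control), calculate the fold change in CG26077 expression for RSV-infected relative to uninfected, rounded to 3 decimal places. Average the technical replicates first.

0.218

Mean Ct: CG26077 uninfected 23.550; CG26077 RSV-infected 25.210; alphaTub84B uninfected 21.670; alphaTub84B RSV-infected 21.130
ΔCt(uninfected) = 23.550 − 21.670 = 1.880
ΔCt(RSV-infected) = 25.210 − 21.130 = 4.080
ΔΔCt = 4.080 − 1.880 = 2.200
Fold change = 2^(−2.200) = 0.2176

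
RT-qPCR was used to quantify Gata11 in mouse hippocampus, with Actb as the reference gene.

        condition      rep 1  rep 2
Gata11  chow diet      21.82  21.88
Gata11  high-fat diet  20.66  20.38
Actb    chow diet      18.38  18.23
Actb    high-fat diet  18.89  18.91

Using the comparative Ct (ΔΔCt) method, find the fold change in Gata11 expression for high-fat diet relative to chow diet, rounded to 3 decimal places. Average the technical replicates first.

3.797

Mean Ct: Gata11 chow diet 21.850; Gata11 high-fat diet 20.520; Actb chow diet 18.305; Actb high-fat diet 18.900
ΔCt(chow diet) = 21.850 − 18.305 = 3.545
ΔCt(high-fat diet) = 20.520 − 18.900 = 1.620
ΔΔCt = 1.620 − 3.545 = -1.925
Fold change = 2^(−(-1.925)) = 2^1.925 = 3.7974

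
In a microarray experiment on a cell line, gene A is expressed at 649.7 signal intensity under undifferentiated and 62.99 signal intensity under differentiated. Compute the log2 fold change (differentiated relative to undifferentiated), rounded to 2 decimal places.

-3.37

Fold change = 62.99 / 649.7 = 0.0970
log2(0.0970) = -3.367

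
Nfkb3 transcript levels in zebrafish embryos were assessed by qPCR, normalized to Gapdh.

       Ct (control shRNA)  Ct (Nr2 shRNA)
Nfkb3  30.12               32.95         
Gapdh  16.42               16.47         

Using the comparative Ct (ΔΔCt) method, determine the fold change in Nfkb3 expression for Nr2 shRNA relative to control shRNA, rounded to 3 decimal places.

ΔCt(control shRNA) = 30.120 − 16.420 = 13.700
ΔCt(Nr2 shRNA) = 32.950 − 16.470 = 16.480
ΔΔCt = 16.480 − 13.700 = 2.780
Fold change = 2^(−2.780) = 0.1456

0.146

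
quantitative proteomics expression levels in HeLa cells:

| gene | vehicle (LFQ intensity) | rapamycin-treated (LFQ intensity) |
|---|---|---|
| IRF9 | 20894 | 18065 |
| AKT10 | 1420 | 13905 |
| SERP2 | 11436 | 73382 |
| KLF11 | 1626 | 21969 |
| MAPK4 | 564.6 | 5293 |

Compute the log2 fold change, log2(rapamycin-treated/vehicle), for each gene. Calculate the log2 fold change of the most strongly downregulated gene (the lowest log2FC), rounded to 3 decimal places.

-0.210

log2(18065/20894) = -0.210  (IRF9)
log2(13905/1420) = 3.292  (AKT10)
log2(73382/11436) = 2.682  (SERP2)
log2(21969/1626) = 3.756  (KLF11)
log2(5293/564.6) = 3.229  (MAPK4)
IRF9 is most strongly downregulated.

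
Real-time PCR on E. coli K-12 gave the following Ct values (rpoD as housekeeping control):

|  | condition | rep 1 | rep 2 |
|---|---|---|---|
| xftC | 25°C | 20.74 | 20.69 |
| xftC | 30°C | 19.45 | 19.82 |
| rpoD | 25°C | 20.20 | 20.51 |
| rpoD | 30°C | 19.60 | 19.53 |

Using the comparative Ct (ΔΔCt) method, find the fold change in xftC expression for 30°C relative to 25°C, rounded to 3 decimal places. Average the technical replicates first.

1.223

Mean Ct: xftC 25°C 20.715; xftC 30°C 19.635; rpoD 25°C 20.355; rpoD 30°C 19.565
ΔCt(25°C) = 20.715 − 20.355 = 0.360
ΔCt(30°C) = 19.635 − 19.565 = 0.070
ΔΔCt = 0.070 − 0.360 = -0.290
Fold change = 2^(−(-0.290)) = 2^0.290 = 1.2226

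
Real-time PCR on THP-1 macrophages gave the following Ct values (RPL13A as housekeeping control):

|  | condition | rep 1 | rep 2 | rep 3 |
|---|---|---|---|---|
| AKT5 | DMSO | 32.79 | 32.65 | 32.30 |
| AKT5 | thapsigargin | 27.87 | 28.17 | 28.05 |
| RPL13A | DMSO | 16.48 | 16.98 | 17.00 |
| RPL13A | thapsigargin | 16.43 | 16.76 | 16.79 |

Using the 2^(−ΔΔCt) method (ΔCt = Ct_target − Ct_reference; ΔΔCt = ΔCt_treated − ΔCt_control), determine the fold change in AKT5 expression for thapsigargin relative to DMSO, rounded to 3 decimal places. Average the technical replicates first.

Mean Ct: AKT5 DMSO 32.580; AKT5 thapsigargin 28.030; RPL13A DMSO 16.820; RPL13A thapsigargin 16.660
ΔCt(DMSO) = 32.580 − 16.820 = 15.760
ΔCt(thapsigargin) = 28.030 − 16.660 = 11.370
ΔΔCt = 11.370 − 15.760 = -4.390
Fold change = 2^(−(-4.390)) = 2^4.390 = 20.9663

20.966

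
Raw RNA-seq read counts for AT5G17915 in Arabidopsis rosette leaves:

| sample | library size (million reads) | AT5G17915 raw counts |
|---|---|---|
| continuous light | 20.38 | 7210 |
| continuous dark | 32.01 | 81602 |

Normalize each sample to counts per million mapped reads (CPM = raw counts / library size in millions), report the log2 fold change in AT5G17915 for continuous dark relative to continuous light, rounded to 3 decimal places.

2.849

CPM(continuous light) = 7210 / 20.38 = 353.7782
CPM(continuous dark) = 81602 / 32.01 = 2549.2659
Fold change = 2549.2659 / 353.7782 = 7.20583
log2(7.20583) = 2.8492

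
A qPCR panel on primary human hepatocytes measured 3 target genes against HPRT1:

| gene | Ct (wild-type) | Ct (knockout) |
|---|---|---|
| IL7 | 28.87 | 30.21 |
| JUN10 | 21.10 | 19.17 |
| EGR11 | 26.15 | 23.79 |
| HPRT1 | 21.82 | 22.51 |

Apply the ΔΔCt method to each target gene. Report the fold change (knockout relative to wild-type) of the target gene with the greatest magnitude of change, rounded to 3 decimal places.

8.282

IL7: ΔΔCt = (30.21−22.51) − (28.87−21.82) = 7.70 − 7.05 = 0.65; fold change = 2^-0.65 = 0.637
JUN10: ΔΔCt = (19.17−22.51) − (21.10−21.82) = -3.34 − (-0.72) = -2.62; fold change = 2^2.62 = 6.148
EGR11: ΔΔCt = (23.79−22.51) − (26.15−21.82) = 1.28 − 4.33 = -3.05; fold change = 2^3.05 = 8.282
EGR11 has the largest |ΔΔCt| = 3.05.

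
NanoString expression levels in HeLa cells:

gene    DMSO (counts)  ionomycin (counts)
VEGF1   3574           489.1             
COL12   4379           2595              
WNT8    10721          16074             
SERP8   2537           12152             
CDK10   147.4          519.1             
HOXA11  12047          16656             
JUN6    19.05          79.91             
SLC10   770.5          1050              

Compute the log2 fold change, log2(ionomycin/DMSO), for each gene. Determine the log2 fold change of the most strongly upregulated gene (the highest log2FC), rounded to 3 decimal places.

2.260

log2(489.1/3574) = -2.869  (VEGF1)
log2(2595/4379) = -0.755  (COL12)
log2(16074/10721) = 0.584  (WNT8)
log2(12152/2537) = 2.260  (SERP8)
log2(519.1/147.4) = 1.816  (CDK10)
log2(16656/12047) = 0.467  (HOXA11)
log2(79.91/19.05) = 2.069  (JUN6)
log2(1050/770.5) = 0.447  (SLC10)
SERP8 is most strongly upregulated.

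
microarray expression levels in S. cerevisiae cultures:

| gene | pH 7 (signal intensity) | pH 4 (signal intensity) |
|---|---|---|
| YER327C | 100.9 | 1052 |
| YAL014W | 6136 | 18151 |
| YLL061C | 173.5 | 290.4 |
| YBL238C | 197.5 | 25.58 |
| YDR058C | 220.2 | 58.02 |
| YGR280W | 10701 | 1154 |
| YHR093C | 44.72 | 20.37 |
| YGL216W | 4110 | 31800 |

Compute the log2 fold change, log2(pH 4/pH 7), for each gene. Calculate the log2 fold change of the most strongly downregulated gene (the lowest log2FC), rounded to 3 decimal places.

-3.213

log2(1052/100.9) = 3.382  (YER327C)
log2(18151/6136) = 1.565  (YAL014W)
log2(290.4/173.5) = 0.743  (YLL061C)
log2(25.58/197.5) = -2.949  (YBL238C)
log2(58.02/220.2) = -1.924  (YDR058C)
log2(1154/10701) = -3.213  (YGR280W)
log2(20.37/44.72) = -1.134  (YHR093C)
log2(31800/4110) = 2.952  (YGL216W)
YGR280W is most strongly downregulated.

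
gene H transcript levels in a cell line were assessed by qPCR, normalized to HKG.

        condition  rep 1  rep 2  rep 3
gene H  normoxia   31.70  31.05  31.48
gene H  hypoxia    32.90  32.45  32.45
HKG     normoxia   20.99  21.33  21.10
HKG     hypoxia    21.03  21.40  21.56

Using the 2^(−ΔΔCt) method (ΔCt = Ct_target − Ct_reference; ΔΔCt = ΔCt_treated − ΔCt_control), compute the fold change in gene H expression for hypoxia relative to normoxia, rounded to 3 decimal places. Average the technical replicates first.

0.500

Mean Ct: gene H normoxia 31.410; gene H hypoxia 32.600; HKG normoxia 21.140; HKG hypoxia 21.330
ΔCt(normoxia) = 31.410 − 21.140 = 10.270
ΔCt(hypoxia) = 32.600 − 21.330 = 11.270
ΔΔCt = 11.270 − 10.270 = 1.000
Fold change = 2^(−1.000) = 0.5000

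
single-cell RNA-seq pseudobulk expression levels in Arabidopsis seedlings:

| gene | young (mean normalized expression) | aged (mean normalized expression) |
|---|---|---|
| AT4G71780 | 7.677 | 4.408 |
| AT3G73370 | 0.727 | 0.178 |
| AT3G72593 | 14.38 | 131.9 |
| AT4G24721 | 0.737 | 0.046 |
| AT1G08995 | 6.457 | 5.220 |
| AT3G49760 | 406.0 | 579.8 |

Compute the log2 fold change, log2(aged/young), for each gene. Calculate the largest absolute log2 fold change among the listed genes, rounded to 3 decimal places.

4.002

log2(4.408/7.677) = -0.800  (AT4G71780)
log2(0.178/0.727) = -2.030  (AT3G73370)
log2(131.9/14.38) = 3.197  (AT3G72593)
log2(0.046/0.737) = -4.002  (AT4G24721)
log2(5.220/6.457) = -0.307  (AT1G08995)
log2(579.8/406.0) = 0.514  (AT3G49760)
The largest magnitude belongs to AT4G24721.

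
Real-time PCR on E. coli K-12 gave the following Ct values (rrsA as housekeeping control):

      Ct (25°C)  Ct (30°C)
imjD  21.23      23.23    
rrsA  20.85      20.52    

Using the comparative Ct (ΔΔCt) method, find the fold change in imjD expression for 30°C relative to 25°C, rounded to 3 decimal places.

0.199

ΔCt(25°C) = 21.230 − 20.850 = 0.380
ΔCt(30°C) = 23.230 − 20.520 = 2.710
ΔΔCt = 2.710 − 0.380 = 2.330
Fold change = 2^(−2.330) = 0.1989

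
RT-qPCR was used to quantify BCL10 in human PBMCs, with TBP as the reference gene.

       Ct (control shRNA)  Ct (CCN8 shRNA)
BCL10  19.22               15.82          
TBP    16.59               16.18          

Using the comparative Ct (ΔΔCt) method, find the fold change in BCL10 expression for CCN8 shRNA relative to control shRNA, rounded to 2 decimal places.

ΔCt(control shRNA) = 19.220 − 16.590 = 2.630
ΔCt(CCN8 shRNA) = 15.820 − 16.180 = -0.360
ΔΔCt = -0.360 − 2.630 = -2.990
Fold change = 2^(−(-2.990)) = 2^2.990 = 7.945

7.94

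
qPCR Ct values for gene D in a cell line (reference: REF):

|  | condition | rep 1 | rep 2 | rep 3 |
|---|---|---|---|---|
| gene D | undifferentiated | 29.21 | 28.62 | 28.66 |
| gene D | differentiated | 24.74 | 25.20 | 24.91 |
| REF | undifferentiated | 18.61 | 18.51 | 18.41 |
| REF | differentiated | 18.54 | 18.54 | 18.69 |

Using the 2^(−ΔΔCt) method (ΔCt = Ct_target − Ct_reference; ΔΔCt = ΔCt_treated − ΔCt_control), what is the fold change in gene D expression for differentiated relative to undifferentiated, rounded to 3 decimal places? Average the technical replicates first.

Mean Ct: gene D undifferentiated 28.830; gene D differentiated 24.950; REF undifferentiated 18.510; REF differentiated 18.590
ΔCt(undifferentiated) = 28.830 − 18.510 = 10.320
ΔCt(differentiated) = 24.950 − 18.590 = 6.360
ΔΔCt = 6.360 − 10.320 = -3.960
Fold change = 2^(−(-3.960)) = 2^3.960 = 15.5625

15.562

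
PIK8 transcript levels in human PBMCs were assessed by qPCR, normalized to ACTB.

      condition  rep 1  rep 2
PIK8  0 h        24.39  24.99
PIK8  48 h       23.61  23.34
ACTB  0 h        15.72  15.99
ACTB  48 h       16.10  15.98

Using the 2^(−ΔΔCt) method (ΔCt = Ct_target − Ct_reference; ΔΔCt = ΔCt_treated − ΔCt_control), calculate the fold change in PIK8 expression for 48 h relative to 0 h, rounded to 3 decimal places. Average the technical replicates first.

Mean Ct: PIK8 0 h 24.690; PIK8 48 h 23.475; ACTB 0 h 15.855; ACTB 48 h 16.040
ΔCt(0 h) = 24.690 − 15.855 = 8.835
ΔCt(48 h) = 23.475 − 16.040 = 7.435
ΔΔCt = 7.435 − 8.835 = -1.400
Fold change = 2^(−(-1.400)) = 2^1.400 = 2.6390

2.639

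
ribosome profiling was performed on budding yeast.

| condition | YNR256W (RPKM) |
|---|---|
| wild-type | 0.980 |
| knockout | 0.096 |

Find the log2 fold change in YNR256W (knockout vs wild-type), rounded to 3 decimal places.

Fold change = 0.096 / 0.980 = 0.0980
log2(0.0980) = -3.3517

-3.352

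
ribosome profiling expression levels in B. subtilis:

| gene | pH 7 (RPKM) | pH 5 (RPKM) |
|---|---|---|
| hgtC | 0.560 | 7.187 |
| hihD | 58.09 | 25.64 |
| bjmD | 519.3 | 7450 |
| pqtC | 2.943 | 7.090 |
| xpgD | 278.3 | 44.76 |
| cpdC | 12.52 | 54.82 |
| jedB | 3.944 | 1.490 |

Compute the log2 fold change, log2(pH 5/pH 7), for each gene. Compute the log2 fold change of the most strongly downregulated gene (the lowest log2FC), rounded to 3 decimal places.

log2(7.187/0.560) = 3.682  (hgtC)
log2(25.64/58.09) = -1.180  (hihD)
log2(7450/519.3) = 3.843  (bjmD)
log2(7.090/2.943) = 1.268  (pqtC)
log2(44.76/278.3) = -2.636  (xpgD)
log2(54.82/12.52) = 2.130  (cpdC)
log2(1.490/3.944) = -1.404  (jedB)
xpgD is most strongly downregulated.

-2.636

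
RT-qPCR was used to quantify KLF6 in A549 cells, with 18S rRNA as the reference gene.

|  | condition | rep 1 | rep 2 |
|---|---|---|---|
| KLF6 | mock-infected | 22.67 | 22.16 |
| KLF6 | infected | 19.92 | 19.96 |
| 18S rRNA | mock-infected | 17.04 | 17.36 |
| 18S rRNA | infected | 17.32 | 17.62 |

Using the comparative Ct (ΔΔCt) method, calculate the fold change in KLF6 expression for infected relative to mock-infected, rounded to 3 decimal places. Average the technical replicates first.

6.704

Mean Ct: KLF6 mock-infected 22.415; KLF6 infected 19.940; 18S rRNA mock-infected 17.200; 18S rRNA infected 17.470
ΔCt(mock-infected) = 22.415 − 17.200 = 5.215
ΔCt(infected) = 19.940 − 17.470 = 2.470
ΔΔCt = 2.470 − 5.215 = -2.745
Fold change = 2^(−(-2.745)) = 2^2.745 = 6.7039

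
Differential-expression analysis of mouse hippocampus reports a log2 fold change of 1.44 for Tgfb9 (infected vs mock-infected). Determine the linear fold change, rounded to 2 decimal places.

2.71

Fold change = 2^(1.44) = 2.713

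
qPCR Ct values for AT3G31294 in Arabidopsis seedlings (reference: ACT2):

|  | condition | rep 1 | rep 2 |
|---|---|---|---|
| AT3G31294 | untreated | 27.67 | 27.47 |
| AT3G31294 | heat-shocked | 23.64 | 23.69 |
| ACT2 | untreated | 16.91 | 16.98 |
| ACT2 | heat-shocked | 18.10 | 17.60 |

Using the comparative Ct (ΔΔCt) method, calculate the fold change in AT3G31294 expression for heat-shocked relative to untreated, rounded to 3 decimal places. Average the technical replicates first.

Mean Ct: AT3G31294 untreated 27.570; AT3G31294 heat-shocked 23.665; ACT2 untreated 16.945; ACT2 heat-shocked 17.850
ΔCt(untreated) = 27.570 − 16.945 = 10.625
ΔCt(heat-shocked) = 23.665 − 17.850 = 5.815
ΔΔCt = 5.815 − 10.625 = -4.810
Fold change = 2^(−(-4.810)) = 2^4.810 = 28.0514

28.051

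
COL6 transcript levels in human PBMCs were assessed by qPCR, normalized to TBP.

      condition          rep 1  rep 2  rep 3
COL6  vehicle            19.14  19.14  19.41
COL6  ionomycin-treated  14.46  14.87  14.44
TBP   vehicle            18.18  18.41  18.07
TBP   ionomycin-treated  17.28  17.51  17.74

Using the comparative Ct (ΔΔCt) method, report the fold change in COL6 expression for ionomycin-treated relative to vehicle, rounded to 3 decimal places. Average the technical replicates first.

15.242

Mean Ct: COL6 vehicle 19.230; COL6 ionomycin-treated 14.590; TBP vehicle 18.220; TBP ionomycin-treated 17.510
ΔCt(vehicle) = 19.230 − 18.220 = 1.010
ΔCt(ionomycin-treated) = 14.590 − 17.510 = -2.920
ΔΔCt = -2.920 − 1.010 = -3.930
Fold change = 2^(−(-3.930)) = 2^3.930 = 15.2422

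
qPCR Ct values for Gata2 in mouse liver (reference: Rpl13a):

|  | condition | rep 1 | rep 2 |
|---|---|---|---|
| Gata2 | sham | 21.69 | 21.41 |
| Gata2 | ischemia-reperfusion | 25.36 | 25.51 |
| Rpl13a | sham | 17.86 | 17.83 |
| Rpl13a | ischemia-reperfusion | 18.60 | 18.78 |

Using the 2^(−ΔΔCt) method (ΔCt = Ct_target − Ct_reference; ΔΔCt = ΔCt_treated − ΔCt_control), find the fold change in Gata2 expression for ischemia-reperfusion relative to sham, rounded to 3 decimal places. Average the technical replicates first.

Mean Ct: Gata2 sham 21.550; Gata2 ischemia-reperfusion 25.435; Rpl13a sham 17.845; Rpl13a ischemia-reperfusion 18.690
ΔCt(sham) = 21.550 − 17.845 = 3.705
ΔCt(ischemia-reperfusion) = 25.435 − 18.690 = 6.745
ΔΔCt = 6.745 − 3.705 = 3.040
Fold change = 2^(−3.040) = 0.1216

0.122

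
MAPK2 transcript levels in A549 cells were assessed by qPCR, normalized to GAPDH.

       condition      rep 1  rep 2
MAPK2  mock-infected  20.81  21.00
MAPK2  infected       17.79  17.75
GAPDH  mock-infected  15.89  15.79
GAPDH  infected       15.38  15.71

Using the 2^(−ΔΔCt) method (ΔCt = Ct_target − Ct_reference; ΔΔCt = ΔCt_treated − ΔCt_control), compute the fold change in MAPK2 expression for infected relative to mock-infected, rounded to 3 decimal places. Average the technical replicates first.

7.160

Mean Ct: MAPK2 mock-infected 20.905; MAPK2 infected 17.770; GAPDH mock-infected 15.840; GAPDH infected 15.545
ΔCt(mock-infected) = 20.905 − 15.840 = 5.065
ΔCt(infected) = 17.770 − 15.545 = 2.225
ΔΔCt = 2.225 − 5.065 = -2.840
Fold change = 2^(−(-2.840)) = 2^2.840 = 7.1602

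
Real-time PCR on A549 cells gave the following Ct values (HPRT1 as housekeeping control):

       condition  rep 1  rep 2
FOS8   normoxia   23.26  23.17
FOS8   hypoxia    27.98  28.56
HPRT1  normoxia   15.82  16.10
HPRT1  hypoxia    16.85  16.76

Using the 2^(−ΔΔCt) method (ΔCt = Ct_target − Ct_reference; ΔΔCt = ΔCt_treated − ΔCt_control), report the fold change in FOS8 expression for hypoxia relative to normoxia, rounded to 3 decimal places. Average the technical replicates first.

Mean Ct: FOS8 normoxia 23.215; FOS8 hypoxia 28.270; HPRT1 normoxia 15.960; HPRT1 hypoxia 16.805
ΔCt(normoxia) = 23.215 − 15.960 = 7.255
ΔCt(hypoxia) = 28.270 − 16.805 = 11.465
ΔΔCt = 11.465 − 7.255 = 4.210
Fold change = 2^(−4.210) = 0.0540

0.054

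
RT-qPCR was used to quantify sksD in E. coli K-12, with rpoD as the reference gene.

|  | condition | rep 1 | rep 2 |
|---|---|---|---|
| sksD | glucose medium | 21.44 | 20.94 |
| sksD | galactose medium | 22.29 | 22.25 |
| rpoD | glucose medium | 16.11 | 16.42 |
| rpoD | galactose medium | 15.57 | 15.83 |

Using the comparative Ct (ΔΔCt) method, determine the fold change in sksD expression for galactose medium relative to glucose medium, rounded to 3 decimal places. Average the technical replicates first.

0.320

Mean Ct: sksD glucose medium 21.190; sksD galactose medium 22.270; rpoD glucose medium 16.265; rpoD galactose medium 15.700
ΔCt(glucose medium) = 21.190 − 16.265 = 4.925
ΔCt(galactose medium) = 22.270 − 15.700 = 6.570
ΔΔCt = 6.570 − 4.925 = 1.645
Fold change = 2^(−1.645) = 0.3197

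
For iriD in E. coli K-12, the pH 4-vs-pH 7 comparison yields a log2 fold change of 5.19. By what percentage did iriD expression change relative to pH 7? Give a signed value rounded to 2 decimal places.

3550.44%

Fold change = 2^(5.19) = 36.5044
Percent change = (FC − 1) × 100% = (36.5044 − 1) × 100 = 3550.44%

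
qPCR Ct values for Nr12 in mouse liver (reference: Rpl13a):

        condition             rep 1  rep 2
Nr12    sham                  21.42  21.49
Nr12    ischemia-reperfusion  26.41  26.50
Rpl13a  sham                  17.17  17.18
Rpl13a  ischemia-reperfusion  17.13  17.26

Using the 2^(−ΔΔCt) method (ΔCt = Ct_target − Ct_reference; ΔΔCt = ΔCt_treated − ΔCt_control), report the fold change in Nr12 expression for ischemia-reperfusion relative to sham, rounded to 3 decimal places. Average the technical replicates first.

Mean Ct: Nr12 sham 21.455; Nr12 ischemia-reperfusion 26.455; Rpl13a sham 17.175; Rpl13a ischemia-reperfusion 17.195
ΔCt(sham) = 21.455 − 17.175 = 4.280
ΔCt(ischemia-reperfusion) = 26.455 − 17.195 = 9.260
ΔΔCt = 9.260 − 4.280 = 4.980
Fold change = 2^(−4.980) = 0.0317

0.032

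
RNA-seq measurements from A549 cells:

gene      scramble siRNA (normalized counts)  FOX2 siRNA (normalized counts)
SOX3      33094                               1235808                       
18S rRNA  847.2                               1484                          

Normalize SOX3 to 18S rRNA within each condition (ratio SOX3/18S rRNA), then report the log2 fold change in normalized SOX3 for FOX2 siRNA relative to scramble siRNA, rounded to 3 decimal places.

SOX3/18S rRNA (scramble siRNA) = 33094 / 847.2 = 39.063
SOX3/18S rRNA (FOX2 siRNA) = 1235808 / 1484 = 832.75
Fold change = 832.75 / 39.063 = 21.3184
log2(21.3184) = 4.4140

4.414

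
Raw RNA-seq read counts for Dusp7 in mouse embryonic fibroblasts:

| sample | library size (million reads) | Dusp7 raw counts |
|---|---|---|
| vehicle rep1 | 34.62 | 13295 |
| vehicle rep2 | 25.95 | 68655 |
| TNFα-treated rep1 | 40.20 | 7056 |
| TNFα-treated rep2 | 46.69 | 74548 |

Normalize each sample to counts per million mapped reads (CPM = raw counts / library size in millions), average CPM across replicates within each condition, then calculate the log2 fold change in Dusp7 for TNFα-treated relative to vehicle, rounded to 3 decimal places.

-0.774

CPM(vehicle rep1) = 13295 / 34.62 = 384.0266
CPM(vehicle rep2) = 68655 / 25.95 = 2645.6647
CPM(TNFα-treated rep1) = 7056 / 40.20 = 175.5224
CPM(TNFα-treated rep2) = 74548 / 46.69 = 1596.6588
mean CPM(vehicle) = 1514.8457; mean CPM(TNFα-treated) = 886.0906
Fold change = 886.0906 / 1514.8457 = 0.58494
log2(0.58494) = -0.7736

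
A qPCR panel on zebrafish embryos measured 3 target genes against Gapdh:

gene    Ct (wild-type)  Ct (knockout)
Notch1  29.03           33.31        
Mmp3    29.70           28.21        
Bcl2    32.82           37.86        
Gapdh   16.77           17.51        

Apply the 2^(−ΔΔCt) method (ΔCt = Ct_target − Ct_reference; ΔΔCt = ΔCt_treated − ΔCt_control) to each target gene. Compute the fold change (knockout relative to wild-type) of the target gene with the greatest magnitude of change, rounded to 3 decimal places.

0.051

Notch1: ΔΔCt = (33.31−17.51) − (29.03−16.77) = 15.80 − 12.26 = 3.54; fold change = 2^-3.54 = 0.086
Mmp3: ΔΔCt = (28.21−17.51) − (29.70−16.77) = 10.70 − 12.93 = -2.23; fold change = 2^2.23 = 4.691
Bcl2: ΔΔCt = (37.86−17.51) − (32.82−16.77) = 20.35 − 16.05 = 4.30; fold change = 2^-4.30 = 0.051
Bcl2 has the largest |ΔΔCt| = 4.30.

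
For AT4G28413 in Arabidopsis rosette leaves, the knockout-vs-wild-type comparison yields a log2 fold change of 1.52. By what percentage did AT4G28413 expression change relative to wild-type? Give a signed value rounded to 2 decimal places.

186.79%

Fold change = 2^(1.52) = 2.8679
Percent change = (FC − 1) × 100% = (2.8679 − 1) × 100 = 186.79%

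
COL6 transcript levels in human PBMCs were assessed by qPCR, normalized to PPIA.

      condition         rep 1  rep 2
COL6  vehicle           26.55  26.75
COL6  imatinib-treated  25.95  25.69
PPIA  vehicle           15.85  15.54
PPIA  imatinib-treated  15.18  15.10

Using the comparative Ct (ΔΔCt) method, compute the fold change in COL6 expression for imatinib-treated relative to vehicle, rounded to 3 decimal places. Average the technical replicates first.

1.210

Mean Ct: COL6 vehicle 26.650; COL6 imatinib-treated 25.820; PPIA vehicle 15.695; PPIA imatinib-treated 15.140
ΔCt(vehicle) = 26.650 − 15.695 = 10.955
ΔCt(imatinib-treated) = 25.820 − 15.140 = 10.680
ΔΔCt = 10.680 − 10.955 = -0.275
Fold change = 2^(−(-0.275)) = 2^0.275 = 1.2100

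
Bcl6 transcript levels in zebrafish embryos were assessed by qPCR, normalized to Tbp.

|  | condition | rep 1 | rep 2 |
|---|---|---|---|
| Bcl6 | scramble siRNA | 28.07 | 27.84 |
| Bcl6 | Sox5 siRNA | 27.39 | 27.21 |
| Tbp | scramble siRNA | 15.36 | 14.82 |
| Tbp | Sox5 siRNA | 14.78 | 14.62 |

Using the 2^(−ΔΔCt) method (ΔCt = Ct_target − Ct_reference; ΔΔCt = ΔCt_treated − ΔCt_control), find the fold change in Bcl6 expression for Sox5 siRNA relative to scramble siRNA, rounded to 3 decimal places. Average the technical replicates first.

Mean Ct: Bcl6 scramble siRNA 27.955; Bcl6 Sox5 siRNA 27.300; Tbp scramble siRNA 15.090; Tbp Sox5 siRNA 14.700
ΔCt(scramble siRNA) = 27.955 − 15.090 = 12.865
ΔCt(Sox5 siRNA) = 27.300 − 14.700 = 12.600
ΔΔCt = 12.600 − 12.865 = -0.265
Fold change = 2^(−(-0.265)) = 2^0.265 = 1.2016

1.202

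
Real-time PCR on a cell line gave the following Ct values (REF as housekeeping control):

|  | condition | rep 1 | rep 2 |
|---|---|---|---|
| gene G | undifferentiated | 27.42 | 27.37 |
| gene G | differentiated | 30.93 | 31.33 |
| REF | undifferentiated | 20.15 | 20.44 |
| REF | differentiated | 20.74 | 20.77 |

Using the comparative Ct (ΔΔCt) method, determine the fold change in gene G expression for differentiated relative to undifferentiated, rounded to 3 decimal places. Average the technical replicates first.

0.103

Mean Ct: gene G undifferentiated 27.395; gene G differentiated 31.130; REF undifferentiated 20.295; REF differentiated 20.755
ΔCt(undifferentiated) = 27.395 − 20.295 = 7.100
ΔCt(differentiated) = 31.130 − 20.755 = 10.375
ΔΔCt = 10.375 − 7.100 = 3.275
Fold change = 2^(−3.275) = 0.1033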